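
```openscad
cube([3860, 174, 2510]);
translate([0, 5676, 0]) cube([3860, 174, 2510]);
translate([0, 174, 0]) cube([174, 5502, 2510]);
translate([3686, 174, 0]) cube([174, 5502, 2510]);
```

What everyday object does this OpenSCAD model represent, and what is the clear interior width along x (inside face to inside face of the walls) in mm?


A house (or room) frame. The interior width is 3512 mm.

Four 2510 mm walls enclosing a rectangle with no floor or roof — a room or house frame. Outside width is 3860 mm and wall thickness is 174 mm, so the interior width is 3860 − 2 × 174 = 3512 mm.


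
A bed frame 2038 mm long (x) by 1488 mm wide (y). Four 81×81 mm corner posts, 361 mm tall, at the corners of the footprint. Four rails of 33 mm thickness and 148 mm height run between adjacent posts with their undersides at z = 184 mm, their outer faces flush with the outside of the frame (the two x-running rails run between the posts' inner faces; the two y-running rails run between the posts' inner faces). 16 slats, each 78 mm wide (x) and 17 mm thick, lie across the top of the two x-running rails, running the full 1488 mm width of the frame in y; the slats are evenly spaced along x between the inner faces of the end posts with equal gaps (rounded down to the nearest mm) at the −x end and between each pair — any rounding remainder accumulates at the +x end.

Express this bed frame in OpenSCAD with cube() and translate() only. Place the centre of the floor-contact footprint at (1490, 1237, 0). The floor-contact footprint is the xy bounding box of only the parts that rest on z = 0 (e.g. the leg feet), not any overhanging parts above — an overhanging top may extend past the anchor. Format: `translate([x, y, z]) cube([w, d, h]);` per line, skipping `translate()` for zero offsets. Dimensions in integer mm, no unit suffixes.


// slat z = rail_z + rail_h = 184 + 148 = 332
// slat gap = ⌊(1876 − 16·78) / 17⌋ = 36
translate([471, 493, 0]) cube([81, 81, 361]);
translate([471, 1900, 0]) cube([81, 81, 361]);
translate([2428, 493, 0]) cube([81, 81, 361]);
translate([2428, 1900, 0]) cube([81, 81, 361]);
translate([552, 493, 184]) cube([1876, 33, 148]);
translate([552, 1948, 184]) cube([1876, 33, 148]);
translate([471, 574, 184]) cube([33, 1326, 148]);
translate([2476, 574, 184]) cube([33, 1326, 148]);
translate([588, 493, 332]) cube([78, 1488, 17]);
translate([702, 493, 332]) cube([78, 1488, 17]);
translate([816, 493, 332]) cube([78, 1488, 17]);
translate([930, 493, 332]) cube([78, 1488, 17]);
translate([1044, 493, 332]) cube([78, 1488, 17]);
translate([1158, 493, 332]) cube([78, 1488, 17]);
translate([1272, 493, 332]) cube([78, 1488, 17]);
translate([1386, 493, 332]) cube([78, 1488, 17]);
translate([1500, 493, 332]) cube([78, 1488, 17]);
translate([1614, 493, 332]) cube([78, 1488, 17]);
translate([1728, 493, 332]) cube([78, 1488, 17]);
translate([1842, 493, 332]) cube([78, 1488, 17]);
translate([1956, 493, 332]) cube([78, 1488, 17]);
translate([2070, 493, 332]) cube([78, 1488, 17]);
translate([2184, 493, 332]) cube([78, 1488, 17]);
translate([2298, 493, 332]) cube([78, 1488, 17]);


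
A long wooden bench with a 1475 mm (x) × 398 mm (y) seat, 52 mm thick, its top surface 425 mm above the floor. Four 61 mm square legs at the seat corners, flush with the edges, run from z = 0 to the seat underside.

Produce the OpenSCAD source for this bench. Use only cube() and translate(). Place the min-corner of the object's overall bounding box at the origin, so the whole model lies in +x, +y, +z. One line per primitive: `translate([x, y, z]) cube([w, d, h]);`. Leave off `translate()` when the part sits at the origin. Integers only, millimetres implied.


// leg_h = 425 − 52 = 373
translate([0, 0, 373]) cube([1475, 398, 52]);
cube([61, 61, 373]);
translate([0, 337, 0]) cube([61, 61, 373]);
translate([1414, 0, 0]) cube([61, 61, 373]);
translate([1414, 337, 0]) cube([61, 61, 373]);


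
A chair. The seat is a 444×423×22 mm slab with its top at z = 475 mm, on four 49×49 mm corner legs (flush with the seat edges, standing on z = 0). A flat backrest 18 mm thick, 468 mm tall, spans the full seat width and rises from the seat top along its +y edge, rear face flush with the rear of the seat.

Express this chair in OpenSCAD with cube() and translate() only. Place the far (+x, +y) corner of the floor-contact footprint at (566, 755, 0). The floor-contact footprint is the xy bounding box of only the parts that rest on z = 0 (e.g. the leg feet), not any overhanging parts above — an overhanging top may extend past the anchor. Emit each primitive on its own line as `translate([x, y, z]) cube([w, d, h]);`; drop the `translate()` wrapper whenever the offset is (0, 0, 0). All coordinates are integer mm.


translate([122, 332, 453]) cube([444, 423, 22]);
translate([122, 332, 0]) cube([49, 49, 453]);
translate([517, 332, 0]) cube([49, 49, 453]);
translate([122, 706, 0]) cube([49, 49, 453]);
translate([517, 706, 0]) cube([49, 49, 453]);
translate([122, 737, 475]) cube([444, 18, 468]);


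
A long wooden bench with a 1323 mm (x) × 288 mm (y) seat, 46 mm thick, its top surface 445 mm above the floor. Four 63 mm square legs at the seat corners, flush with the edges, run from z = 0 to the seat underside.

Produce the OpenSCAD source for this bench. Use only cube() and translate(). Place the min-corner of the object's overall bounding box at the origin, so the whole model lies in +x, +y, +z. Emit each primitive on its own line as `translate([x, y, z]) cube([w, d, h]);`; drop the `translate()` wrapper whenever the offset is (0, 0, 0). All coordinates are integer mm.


translate([0, 0, 399]) cube([1323, 288, 46]);
cube([63, 63, 399]);
translate([0, 225, 0]) cube([63, 63, 399]);
translate([1260, 0, 0]) cube([63, 63, 399]);
translate([1260, 225, 0]) cube([63, 63, 399]);


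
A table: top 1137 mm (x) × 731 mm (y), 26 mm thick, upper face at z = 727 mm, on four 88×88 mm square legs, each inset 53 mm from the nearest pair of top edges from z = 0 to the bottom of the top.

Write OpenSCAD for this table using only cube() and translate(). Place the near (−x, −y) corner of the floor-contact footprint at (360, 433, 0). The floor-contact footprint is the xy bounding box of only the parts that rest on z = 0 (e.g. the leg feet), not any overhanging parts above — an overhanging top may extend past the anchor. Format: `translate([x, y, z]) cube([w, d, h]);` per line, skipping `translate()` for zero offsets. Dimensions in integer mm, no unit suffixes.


translate([307, 380, 701]) cube([1137, 731, 26]);
translate([360, 433, 0]) cube([88, 88, 701]);
translate([1303, 433, 0]) cube([88, 88, 701]);
translate([360, 970, 0]) cube([88, 88, 701]);
translate([1303, 970, 0]) cube([88, 88, 701]);


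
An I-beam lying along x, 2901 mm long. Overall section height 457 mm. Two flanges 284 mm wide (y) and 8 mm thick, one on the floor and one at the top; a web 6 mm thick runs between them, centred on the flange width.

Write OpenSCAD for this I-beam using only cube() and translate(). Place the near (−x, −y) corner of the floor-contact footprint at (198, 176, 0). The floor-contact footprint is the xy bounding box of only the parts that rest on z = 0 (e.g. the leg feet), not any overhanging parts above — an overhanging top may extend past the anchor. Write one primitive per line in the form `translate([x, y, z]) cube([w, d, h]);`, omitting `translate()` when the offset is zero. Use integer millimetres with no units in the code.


translate([198, 176, 0]) cube([2901, 284, 8]);
translate([198, 315, 8]) cube([2901, 6, 441]);
translate([198, 176, 449]) cube([2901, 284, 8]);


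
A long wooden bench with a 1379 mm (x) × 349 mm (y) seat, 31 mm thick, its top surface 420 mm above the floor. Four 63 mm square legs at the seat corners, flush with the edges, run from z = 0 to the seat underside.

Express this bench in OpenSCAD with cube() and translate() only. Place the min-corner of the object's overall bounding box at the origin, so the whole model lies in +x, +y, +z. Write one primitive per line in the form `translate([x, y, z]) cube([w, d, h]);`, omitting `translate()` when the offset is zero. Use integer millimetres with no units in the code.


translate([0, 0, 389]) cube([1379, 349, 31]);
cube([63, 63, 389]);
translate([0, 286, 0]) cube([63, 63, 389]);
translate([1316, 0, 0]) cube([63, 63, 389]);
translate([1316, 286, 0]) cube([63, 63, 389]);


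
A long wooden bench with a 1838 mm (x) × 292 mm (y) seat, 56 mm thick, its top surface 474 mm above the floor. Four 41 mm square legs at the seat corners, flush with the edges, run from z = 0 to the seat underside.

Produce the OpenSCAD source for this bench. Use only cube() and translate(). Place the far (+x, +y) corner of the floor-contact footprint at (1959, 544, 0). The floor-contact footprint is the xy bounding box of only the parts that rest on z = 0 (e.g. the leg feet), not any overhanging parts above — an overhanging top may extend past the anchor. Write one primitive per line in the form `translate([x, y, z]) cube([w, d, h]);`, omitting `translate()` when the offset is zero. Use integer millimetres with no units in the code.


translate([121, 252, 418]) cube([1838, 292, 56]);
translate([121, 252, 0]) cube([41, 41, 418]);
translate([121, 503, 0]) cube([41, 41, 418]);
translate([1918, 252, 0]) cube([41, 41, 418]);
translate([1918, 503, 0]) cube([41, 41, 418]);


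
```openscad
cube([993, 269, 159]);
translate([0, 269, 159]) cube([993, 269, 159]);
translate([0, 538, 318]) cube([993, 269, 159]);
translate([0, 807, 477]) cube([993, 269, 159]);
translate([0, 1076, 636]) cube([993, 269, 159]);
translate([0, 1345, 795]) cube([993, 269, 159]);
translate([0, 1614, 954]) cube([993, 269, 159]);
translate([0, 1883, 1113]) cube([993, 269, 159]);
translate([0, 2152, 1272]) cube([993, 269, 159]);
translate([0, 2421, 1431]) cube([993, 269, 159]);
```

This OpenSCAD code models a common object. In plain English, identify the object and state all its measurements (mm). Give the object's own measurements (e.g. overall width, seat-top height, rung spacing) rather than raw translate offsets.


A straight staircase of 10 solid steps. Each step is 993 mm wide (x), 269 mm deep (y, the going) and 159 mm tall (the rise). The first step rests on the floor; each subsequent step sits one going further in +y and one rise higher in +z, directly behind and above the previous step with no overlap.


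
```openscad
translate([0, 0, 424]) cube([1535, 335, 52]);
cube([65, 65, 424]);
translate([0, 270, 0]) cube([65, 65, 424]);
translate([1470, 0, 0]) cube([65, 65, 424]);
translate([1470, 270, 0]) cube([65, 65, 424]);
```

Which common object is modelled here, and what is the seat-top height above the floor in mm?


A bench. The seat-top height is 476 mm.

A long slab on four corner posts — a bench. The slab sits at z = 424 with thickness 52, so the top is 424 + 52 = 476 mm.


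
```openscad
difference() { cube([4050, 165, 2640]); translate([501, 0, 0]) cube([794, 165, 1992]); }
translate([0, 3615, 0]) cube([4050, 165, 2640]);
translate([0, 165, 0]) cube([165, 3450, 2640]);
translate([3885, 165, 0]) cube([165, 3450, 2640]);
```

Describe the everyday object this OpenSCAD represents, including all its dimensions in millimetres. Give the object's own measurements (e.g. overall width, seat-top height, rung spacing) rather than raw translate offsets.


A single room: four walls, each 2640 mm tall and 165 mm thick, enclosing an outside footprint 4050×3780 mm (x × y), no floor or roof. The front and back walls (−y and +y sides) run the full x-width; the side walls fit between their inner faces. A door opening 794 mm wide and 1992 mm tall is cut through the front wall from the floor up, its −x edge 501 mm from the wall's −x end.


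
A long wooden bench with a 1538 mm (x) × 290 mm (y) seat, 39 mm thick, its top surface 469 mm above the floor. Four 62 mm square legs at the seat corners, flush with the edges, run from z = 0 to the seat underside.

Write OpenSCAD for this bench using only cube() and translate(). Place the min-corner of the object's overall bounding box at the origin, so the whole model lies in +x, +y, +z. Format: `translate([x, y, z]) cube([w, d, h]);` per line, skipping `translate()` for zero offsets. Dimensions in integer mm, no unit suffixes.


// leg_h = 469 − 39 = 430
translate([0, 0, 430]) cube([1538, 290, 39]);
cube([62, 62, 430]);
translate([0, 228, 0]) cube([62, 62, 430]);
translate([1476, 0, 0]) cube([62, 62, 430]);
translate([1476, 228, 0]) cube([62, 62, 430]);


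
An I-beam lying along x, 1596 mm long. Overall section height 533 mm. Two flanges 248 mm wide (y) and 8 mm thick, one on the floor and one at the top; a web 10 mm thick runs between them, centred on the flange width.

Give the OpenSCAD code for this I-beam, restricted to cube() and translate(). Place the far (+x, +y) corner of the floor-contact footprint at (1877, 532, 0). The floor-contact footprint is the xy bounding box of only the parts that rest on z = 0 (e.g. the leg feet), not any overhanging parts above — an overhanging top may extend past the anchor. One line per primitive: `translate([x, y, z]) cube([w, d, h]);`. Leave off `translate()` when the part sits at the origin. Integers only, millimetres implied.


translate([281, 284, 0]) cube([1596, 248, 8]);
translate([281, 403, 8]) cube([1596, 10, 517]);
translate([281, 284, 525]) cube([1596, 248, 8]);


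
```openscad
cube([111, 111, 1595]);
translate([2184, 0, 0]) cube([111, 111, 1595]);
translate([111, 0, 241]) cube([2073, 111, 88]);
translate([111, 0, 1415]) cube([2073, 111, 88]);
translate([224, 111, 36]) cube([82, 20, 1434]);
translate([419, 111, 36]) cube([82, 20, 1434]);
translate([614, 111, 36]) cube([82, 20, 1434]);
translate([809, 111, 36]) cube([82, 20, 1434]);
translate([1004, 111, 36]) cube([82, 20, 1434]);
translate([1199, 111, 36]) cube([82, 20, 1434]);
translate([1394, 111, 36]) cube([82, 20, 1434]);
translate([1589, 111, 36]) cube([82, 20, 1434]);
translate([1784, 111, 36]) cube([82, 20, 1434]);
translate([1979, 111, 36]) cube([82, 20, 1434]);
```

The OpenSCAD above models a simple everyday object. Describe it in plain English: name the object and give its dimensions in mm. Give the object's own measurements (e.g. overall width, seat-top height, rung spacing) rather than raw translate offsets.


A fence section. Two 111×111 mm posts, 1595 mm tall, stand on the floor with a clear span of 2073 mm between their inner faces. Two horizontal rails of 111×88 mm section span the gap between the posts with their undersides at z = 241 mm and z = 1415 mm, flush with the posts' −y face. 10 pickets, each 82 mm wide, 20 mm thick and 1434 mm tall, are fixed to the +y face of the rails with their bottoms at z = 36 mm, spaced across the span with a 113 mm gap after the −x post and between neighbouring pickets, with 123 mm left before the +x post.


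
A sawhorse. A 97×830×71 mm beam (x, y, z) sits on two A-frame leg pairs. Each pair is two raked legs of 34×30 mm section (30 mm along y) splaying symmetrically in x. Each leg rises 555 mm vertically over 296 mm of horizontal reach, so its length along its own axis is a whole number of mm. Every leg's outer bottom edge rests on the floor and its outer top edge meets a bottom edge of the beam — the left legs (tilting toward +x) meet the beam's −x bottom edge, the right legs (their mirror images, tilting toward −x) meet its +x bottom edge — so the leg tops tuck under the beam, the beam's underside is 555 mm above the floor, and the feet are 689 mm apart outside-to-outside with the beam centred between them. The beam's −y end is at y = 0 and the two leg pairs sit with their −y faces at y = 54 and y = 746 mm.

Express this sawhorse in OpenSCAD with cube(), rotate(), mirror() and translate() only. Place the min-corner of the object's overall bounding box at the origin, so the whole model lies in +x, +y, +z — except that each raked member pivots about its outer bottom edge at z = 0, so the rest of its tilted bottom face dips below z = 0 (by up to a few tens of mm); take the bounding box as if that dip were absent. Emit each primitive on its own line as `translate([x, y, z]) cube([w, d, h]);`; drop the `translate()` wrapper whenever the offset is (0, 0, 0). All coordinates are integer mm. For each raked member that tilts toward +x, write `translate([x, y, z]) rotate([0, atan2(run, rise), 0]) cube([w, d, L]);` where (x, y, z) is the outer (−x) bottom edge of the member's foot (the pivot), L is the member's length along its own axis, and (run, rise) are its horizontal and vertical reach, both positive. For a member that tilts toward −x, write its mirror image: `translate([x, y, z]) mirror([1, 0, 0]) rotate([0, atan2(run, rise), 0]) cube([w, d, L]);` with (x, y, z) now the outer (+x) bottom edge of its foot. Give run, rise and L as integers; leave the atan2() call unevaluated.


translate([296, 0, 555]) cube([97, 830, 71]);
translate([0, 54, 0]) rotate([0, atan2(296, 555), 0]) cube([34, 30, 629]);
translate([689, 54, 0]) mirror([1, 0, 0]) rotate([0, atan2(296, 555), 0]) cube([34, 30, 629]);
translate([0, 746, 0]) rotate([0, atan2(296, 555), 0]) cube([34, 30, 629]);
translate([689, 746, 0]) mirror([1, 0, 0]) rotate([0, atan2(296, 555), 0]) cube([34, 30, 629]);


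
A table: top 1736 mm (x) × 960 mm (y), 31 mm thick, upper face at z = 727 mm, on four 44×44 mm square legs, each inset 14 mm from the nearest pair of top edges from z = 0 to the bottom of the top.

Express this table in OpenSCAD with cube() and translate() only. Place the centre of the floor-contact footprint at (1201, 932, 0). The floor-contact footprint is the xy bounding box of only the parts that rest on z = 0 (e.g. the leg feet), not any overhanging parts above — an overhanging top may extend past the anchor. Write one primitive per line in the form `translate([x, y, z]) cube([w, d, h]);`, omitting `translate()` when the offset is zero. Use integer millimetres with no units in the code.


translate([333, 452, 696]) cube([1736, 960, 31]);
translate([347, 466, 0]) cube([44, 44, 696]);
translate([2011, 466, 0]) cube([44, 44, 696]);
translate([347, 1354, 0]) cube([44, 44, 696]);
translate([2011, 1354, 0]) cube([44, 44, 696]);


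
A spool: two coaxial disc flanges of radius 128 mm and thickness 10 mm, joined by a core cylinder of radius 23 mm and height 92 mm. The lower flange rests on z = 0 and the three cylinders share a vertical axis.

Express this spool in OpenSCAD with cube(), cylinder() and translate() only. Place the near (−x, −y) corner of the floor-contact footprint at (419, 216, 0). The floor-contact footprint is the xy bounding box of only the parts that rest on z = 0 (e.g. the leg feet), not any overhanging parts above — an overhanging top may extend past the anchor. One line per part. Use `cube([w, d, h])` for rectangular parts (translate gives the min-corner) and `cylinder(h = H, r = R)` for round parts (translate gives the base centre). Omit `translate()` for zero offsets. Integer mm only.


translate([547, 344, 0]) cylinder(h = 10, r = 128);
translate([547, 344, 10]) cylinder(h = 92, r = 23);
translate([547, 344, 102]) cylinder(h = 10, r = 128);


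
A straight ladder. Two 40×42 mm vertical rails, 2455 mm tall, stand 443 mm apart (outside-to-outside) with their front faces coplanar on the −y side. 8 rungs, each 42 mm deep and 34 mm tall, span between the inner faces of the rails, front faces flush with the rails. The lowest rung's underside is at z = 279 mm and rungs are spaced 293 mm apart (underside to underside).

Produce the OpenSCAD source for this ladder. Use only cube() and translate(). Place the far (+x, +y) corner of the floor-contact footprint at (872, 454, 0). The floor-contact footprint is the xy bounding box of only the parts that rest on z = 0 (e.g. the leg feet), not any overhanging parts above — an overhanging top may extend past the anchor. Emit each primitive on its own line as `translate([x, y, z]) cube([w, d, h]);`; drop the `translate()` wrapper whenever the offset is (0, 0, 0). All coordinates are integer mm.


translate([429, 412, 0]) cube([40, 42, 2455]);
translate([832, 412, 0]) cube([40, 42, 2455]);
translate([469, 412, 279]) cube([363, 42, 34]);
translate([469, 412, 572]) cube([363, 42, 34]);
translate([469, 412, 865]) cube([363, 42, 34]);
translate([469, 412, 1158]) cube([363, 42, 34]);
translate([469, 412, 1451]) cube([363, 42, 34]);
translate([469, 412, 1744]) cube([363, 42, 34]);
translate([469, 412, 2037]) cube([363, 42, 34]);
translate([469, 412, 2330]) cube([363, 42, 34]);


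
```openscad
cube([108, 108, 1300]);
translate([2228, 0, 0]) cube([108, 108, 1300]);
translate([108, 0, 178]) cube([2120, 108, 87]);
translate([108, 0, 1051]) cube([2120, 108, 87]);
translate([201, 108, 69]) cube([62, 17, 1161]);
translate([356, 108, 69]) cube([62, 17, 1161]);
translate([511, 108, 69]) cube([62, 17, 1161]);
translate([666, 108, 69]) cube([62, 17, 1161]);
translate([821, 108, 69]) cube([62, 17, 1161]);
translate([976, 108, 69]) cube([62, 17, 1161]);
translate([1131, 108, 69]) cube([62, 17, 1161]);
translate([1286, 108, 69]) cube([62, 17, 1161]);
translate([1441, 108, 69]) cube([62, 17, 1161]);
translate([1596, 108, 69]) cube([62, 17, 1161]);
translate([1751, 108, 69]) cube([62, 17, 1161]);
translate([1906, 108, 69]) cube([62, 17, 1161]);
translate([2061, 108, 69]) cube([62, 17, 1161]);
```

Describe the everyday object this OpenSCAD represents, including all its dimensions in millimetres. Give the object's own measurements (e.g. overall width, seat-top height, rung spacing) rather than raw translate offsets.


A fence section. Two 108×108 mm posts, 1300 mm tall, stand on the floor with a clear span of 2120 mm between their inner faces. Two horizontal rails of 108×87 mm section span the gap between the posts with their undersides at z = 178 mm and z = 1051 mm, flush with the posts' −y face. 13 pickets, each 62 mm wide, 17 mm thick and 1161 mm tall, are fixed to the +y face of the rails with their bottoms at z = 69 mm, spaced across the span with a 93 mm gap after the −x post and between neighbouring pickets, with 105 mm left before the +x post.


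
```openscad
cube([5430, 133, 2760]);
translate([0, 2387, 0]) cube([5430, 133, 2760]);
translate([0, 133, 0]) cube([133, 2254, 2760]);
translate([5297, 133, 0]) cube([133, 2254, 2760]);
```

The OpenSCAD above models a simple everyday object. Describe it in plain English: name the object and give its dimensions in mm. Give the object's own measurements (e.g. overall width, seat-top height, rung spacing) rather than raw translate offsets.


The wall frame of a small rectangular building: four walls, each 2760 mm tall and 133 mm thick, enclosing a footprint 5430 mm (x) by 2520 mm (y) outside-to-outside, with no floor or roof. The front and back walls (the −y and +y sides) span the full width; the two side walls fit between them.


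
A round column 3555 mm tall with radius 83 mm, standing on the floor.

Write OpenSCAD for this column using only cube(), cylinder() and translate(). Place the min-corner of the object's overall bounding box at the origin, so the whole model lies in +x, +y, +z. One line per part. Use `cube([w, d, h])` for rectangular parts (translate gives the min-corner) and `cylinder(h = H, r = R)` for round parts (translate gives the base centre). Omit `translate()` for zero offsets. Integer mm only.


translate([83, 83, 0]) cylinder(h = 3555, r = 83);


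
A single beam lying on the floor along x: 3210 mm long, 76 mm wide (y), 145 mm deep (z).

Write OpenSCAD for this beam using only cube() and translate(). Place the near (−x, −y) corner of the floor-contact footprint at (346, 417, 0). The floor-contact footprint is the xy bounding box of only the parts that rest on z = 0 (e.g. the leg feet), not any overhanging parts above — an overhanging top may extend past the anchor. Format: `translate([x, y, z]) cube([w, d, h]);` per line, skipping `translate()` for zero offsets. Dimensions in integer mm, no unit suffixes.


translate([346, 417, 0]) cube([3210, 76, 145]);


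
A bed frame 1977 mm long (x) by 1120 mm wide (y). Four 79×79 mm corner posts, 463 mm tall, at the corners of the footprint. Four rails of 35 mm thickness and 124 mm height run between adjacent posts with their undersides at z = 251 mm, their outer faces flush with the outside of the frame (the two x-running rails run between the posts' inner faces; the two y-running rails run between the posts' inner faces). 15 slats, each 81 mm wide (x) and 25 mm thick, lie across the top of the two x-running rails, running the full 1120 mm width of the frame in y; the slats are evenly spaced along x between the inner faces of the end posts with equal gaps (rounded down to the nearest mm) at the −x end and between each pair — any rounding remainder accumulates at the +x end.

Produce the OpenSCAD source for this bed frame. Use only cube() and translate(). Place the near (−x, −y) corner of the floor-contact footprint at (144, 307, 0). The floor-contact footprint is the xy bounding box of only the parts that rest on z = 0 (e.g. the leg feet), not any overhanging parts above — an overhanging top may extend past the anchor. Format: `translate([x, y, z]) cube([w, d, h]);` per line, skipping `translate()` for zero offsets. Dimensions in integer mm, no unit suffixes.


translate([144, 307, 0]) cube([79, 79, 463]);
translate([144, 1348, 0]) cube([79, 79, 463]);
translate([2042, 307, 0]) cube([79, 79, 463]);
translate([2042, 1348, 0]) cube([79, 79, 463]);
translate([223, 307, 251]) cube([1819, 35, 124]);
translate([223, 1392, 251]) cube([1819, 35, 124]);
translate([144, 386, 251]) cube([35, 962, 124]);
translate([2086, 386, 251]) cube([35, 962, 124]);
translate([260, 307, 375]) cube([81, 1120, 25]);
translate([378, 307, 375]) cube([81, 1120, 25]);
translate([496, 307, 375]) cube([81, 1120, 25]);
translate([614, 307, 375]) cube([81, 1120, 25]);
translate([732, 307, 375]) cube([81, 1120, 25]);
translate([850, 307, 375]) cube([81, 1120, 25]);
translate([968, 307, 375]) cube([81, 1120, 25]);
translate([1086, 307, 375]) cube([81, 1120, 25]);
translate([1204, 307, 375]) cube([81, 1120, 25]);
translate([1322, 307, 375]) cube([81, 1120, 25]);
translate([1440, 307, 375]) cube([81, 1120, 25]);
translate([1558, 307, 375]) cube([81, 1120, 25]);
translate([1676, 307, 375]) cube([81, 1120, 25]);
translate([1794, 307, 375]) cube([81, 1120, 25]);
translate([1912, 307, 375]) cube([81, 1120, 25]);


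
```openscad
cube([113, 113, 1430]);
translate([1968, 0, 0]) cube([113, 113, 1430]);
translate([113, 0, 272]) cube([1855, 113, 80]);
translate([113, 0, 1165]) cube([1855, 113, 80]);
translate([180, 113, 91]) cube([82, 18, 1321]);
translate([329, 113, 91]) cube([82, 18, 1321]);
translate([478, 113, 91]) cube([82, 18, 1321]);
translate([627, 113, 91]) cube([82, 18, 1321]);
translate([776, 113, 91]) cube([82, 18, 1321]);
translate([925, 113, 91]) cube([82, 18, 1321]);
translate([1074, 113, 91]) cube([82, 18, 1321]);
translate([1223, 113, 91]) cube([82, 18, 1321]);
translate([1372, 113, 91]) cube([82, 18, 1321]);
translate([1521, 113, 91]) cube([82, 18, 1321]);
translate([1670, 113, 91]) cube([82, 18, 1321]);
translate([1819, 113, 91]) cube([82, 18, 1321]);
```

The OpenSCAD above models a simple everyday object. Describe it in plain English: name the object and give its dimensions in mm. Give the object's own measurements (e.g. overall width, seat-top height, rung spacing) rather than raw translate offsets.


A fence section. Two 113×113 mm posts, 1430 mm tall, stand on the floor with a clear span of 1855 mm between their inner faces. Two horizontal rails of 113×80 mm section span the gap between the posts with their undersides at z = 272 mm and z = 1165 mm, flush with the posts' −y face. 12 pickets, each 82 mm wide, 18 mm thick and 1321 mm tall, are fixed to the +y face of the rails with their bottoms at z = 91 mm, spaced across the span with a 67 mm gap after the −x post and between neighbouring pickets and before the +x post.


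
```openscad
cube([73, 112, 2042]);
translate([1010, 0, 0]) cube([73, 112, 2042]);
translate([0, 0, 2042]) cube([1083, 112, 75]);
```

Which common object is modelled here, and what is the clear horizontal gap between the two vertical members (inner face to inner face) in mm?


A door frame. The clear opening width is 937 mm.

Two 2042 mm tall posts with a header on top — a door frame. The left jamb is 73 mm wide at x = 0; the right jamb starts at x = 1010. The clear opening is 1010 − 73 = 937 mm.


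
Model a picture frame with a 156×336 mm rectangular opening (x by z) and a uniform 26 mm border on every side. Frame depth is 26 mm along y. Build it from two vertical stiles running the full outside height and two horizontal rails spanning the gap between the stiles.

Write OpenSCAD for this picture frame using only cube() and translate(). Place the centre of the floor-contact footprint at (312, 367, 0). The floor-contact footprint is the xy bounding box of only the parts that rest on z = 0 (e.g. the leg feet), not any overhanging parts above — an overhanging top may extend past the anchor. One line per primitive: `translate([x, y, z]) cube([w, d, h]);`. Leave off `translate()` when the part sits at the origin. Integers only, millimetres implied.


translate([208, 354, 0]) cube([26, 26, 388]);
translate([390, 354, 0]) cube([26, 26, 388]);
translate([234, 354, 0]) cube([156, 26, 26]);
translate([234, 354, 362]) cube([156, 26, 26]);


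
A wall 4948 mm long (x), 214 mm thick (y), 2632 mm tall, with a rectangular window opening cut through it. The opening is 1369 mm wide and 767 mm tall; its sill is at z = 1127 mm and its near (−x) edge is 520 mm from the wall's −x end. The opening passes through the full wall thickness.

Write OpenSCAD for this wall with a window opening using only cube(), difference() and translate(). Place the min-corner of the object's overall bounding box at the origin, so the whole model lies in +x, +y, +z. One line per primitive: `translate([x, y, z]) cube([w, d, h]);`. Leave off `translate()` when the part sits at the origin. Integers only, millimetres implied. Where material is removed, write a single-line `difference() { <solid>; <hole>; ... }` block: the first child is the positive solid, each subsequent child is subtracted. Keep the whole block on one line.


difference() { cube([4948, 214, 2632]); translate([520, 0, 1127]) cube([1369, 214, 767]); }


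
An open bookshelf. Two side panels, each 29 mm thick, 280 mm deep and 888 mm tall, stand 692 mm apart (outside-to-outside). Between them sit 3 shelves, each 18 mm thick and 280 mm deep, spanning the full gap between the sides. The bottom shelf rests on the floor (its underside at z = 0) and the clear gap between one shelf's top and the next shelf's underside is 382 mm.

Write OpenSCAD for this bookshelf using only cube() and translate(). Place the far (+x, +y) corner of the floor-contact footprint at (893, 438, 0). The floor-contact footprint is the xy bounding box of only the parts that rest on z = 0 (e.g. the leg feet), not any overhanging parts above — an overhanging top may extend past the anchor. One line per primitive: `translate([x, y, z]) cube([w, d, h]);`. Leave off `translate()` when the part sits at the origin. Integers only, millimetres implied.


translate([201, 158, 0]) cube([29, 280, 888]);
translate([864, 158, 0]) cube([29, 280, 888]);
translate([230, 158, 0]) cube([634, 280, 18]);
translate([230, 158, 400]) cube([634, 280, 18]);
translate([230, 158, 800]) cube([634, 280, 18]);


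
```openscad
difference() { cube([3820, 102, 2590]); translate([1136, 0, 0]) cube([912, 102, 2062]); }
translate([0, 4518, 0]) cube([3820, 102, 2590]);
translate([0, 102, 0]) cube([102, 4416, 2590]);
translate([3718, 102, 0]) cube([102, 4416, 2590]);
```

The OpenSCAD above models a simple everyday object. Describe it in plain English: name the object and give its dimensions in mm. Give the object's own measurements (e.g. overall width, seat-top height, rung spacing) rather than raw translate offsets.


A single room: four walls, each 2590 mm tall and 102 mm thick, enclosing an outside footprint 3820×4620 mm (x × y), no floor or roof. The front and back walls (−y and +y sides) run the full x-width; the side walls fit between their inner faces. A door opening 912 mm wide and 2062 mm tall is cut through the front wall from the floor up, its −x edge 1136 mm from the wall's −x end.


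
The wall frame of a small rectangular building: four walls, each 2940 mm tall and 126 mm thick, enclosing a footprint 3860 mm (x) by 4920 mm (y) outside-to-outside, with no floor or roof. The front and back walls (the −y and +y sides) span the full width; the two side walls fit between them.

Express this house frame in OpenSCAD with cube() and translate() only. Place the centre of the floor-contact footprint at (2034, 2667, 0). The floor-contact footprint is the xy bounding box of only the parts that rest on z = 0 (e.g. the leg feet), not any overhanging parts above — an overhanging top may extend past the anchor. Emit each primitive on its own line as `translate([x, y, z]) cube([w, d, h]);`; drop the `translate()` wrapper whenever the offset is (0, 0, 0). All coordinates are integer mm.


translate([104, 207, 0]) cube([3860, 126, 2940]);
translate([104, 5001, 0]) cube([3860, 126, 2940]);
translate([104, 333, 0]) cube([126, 4668, 2940]);
translate([3838, 333, 0]) cube([126, 4668, 2940]);


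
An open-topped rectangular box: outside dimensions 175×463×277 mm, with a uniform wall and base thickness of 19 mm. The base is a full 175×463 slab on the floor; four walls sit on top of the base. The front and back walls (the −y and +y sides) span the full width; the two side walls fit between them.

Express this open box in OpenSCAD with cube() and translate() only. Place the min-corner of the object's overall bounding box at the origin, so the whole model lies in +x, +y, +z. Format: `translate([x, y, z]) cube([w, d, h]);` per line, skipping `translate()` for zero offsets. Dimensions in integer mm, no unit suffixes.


cube([175, 463, 19]);
translate([0, 0, 19]) cube([175, 19, 258]);
translate([0, 444, 19]) cube([175, 19, 258]);
translate([0, 19, 19]) cube([19, 425, 258]);
translate([156, 19, 19]) cube([19, 425, 258]);


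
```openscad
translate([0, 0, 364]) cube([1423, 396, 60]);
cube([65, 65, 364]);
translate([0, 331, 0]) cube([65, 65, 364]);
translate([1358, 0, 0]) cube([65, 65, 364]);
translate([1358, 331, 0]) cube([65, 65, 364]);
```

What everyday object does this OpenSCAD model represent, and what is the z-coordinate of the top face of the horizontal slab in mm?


A bench. The seat-top height is 424 mm.

A long slab on four corner posts — a bench. The slab sits at z = 364 with thickness 60, so the top is 364 + 60 = 424 mm.


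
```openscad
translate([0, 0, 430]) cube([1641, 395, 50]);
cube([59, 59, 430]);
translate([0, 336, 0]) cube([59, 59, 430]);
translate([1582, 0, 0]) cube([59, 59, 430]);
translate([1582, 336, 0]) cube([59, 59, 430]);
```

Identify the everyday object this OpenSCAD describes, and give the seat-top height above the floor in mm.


A bench. The seat-top height is 480 mm.

A long slab on four corner posts — a bench. The slab sits at z = 430 with thickness 50, so the top is 430 + 50 = 480 mm.


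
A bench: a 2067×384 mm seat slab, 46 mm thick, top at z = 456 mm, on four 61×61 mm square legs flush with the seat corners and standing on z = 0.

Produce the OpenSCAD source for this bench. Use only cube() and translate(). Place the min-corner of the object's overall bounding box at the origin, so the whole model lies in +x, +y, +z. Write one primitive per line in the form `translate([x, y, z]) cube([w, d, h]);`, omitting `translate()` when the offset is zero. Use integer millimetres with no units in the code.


translate([0, 0, 410]) cube([2067, 384, 46]);
cube([61, 61, 410]);
translate([0, 323, 0]) cube([61, 61, 410]);
translate([2006, 0, 0]) cube([61, 61, 410]);
translate([2006, 323, 0]) cube([61, 61, 410]);


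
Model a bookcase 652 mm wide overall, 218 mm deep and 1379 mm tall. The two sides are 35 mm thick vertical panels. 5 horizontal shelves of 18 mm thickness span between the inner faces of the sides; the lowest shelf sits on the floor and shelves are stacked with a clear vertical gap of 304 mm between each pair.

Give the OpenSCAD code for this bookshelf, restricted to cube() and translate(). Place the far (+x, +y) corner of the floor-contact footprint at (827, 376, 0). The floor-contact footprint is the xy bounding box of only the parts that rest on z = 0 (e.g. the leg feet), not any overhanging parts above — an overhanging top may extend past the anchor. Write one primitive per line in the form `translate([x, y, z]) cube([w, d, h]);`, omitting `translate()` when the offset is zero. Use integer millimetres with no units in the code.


translate([175, 158, 0]) cube([35, 218, 1379]);
translate([792, 158, 0]) cube([35, 218, 1379]);
translate([210, 158, 0]) cube([582, 218, 18]);
translate([210, 158, 322]) cube([582, 218, 18]);
translate([210, 158, 644]) cube([582, 218, 18]);
translate([210, 158, 966]) cube([582, 218, 18]);
translate([210, 158, 1288]) cube([582, 218, 18]);


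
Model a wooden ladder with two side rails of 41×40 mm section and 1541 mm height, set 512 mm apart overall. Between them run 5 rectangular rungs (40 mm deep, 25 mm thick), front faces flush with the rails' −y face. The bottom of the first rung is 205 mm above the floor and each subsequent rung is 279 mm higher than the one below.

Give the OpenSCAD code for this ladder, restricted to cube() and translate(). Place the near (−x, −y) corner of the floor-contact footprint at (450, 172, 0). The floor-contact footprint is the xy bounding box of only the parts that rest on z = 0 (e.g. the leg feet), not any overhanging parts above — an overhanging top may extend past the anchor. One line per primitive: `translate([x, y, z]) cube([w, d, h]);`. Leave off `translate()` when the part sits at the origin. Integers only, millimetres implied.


translate([450, 172, 0]) cube([41, 40, 1541]);
translate([921, 172, 0]) cube([41, 40, 1541]);
translate([491, 172, 205]) cube([430, 40, 25]);
translate([491, 172, 484]) cube([430, 40, 25]);
translate([491, 172, 763]) cube([430, 40, 25]);
translate([491, 172, 1042]) cube([430, 40, 25]);
translate([491, 172, 1321]) cube([430, 40, 25]);


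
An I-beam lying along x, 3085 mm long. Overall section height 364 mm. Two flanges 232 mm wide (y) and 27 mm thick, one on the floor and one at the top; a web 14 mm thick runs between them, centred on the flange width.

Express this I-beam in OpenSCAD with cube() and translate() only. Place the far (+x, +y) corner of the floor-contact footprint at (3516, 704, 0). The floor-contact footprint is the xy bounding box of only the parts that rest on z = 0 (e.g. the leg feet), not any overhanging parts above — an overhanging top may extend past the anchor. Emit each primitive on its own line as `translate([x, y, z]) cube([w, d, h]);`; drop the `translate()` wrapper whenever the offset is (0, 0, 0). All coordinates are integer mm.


translate([431, 472, 0]) cube([3085, 232, 27]);
translate([431, 581, 27]) cube([3085, 14, 310]);
translate([431, 472, 337]) cube([3085, 232, 27]);


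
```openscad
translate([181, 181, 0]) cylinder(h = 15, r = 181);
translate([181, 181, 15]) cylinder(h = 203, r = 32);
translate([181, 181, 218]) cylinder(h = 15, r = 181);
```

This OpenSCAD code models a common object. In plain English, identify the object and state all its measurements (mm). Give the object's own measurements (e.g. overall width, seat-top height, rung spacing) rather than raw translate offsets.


A spool: two coaxial disc flanges of radius 181 mm and thickness 15 mm, joined by a core cylinder of radius 32 mm and height 203 mm. The lower flange rests on z = 0 and the three cylinders share a vertical axis.


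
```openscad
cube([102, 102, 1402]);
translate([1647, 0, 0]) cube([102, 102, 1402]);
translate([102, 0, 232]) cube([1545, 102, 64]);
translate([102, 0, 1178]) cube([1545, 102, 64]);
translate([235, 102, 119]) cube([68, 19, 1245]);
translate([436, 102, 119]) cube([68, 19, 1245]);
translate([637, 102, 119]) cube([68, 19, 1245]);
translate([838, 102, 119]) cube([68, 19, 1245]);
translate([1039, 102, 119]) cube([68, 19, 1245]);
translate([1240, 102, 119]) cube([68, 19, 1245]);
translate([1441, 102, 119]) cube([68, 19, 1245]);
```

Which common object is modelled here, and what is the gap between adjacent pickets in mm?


A fence section. The picket gap is 133 mm.

Two posts, two rails, 7 pickets — a fence section. Span 1545 mm holds 7 pickets of 68 mm with 8 equal gaps: ⌊(1545 − 7·68) / 8⌋ = 133 mm.
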